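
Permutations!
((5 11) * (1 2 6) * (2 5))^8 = (1 2 5 6 11) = ((1 5 11 2 6))^8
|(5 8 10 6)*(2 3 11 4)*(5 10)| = 4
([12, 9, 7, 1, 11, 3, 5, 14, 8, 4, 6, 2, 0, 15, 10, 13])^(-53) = [12, 4, 14, 9, 2, 1, 3, 10, 8, 11, 5, 7, 0, 15, 6, 13]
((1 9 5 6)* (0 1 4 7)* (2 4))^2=((0 1 9 5 6 2 4 7))^2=(0 9 6 4)(1 5 2 7)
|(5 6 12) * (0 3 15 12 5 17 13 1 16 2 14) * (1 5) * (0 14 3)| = 10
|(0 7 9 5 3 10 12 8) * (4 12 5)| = |(0 7 9 4 12 8)(3 10 5)| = 6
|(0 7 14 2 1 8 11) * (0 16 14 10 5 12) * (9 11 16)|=|(0 7 10 5 12)(1 8 16 14 2)(9 11)|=10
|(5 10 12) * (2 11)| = 6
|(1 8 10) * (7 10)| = 4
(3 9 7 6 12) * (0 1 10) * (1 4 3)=[4, 10, 2, 9, 3, 5, 12, 6, 8, 7, 0, 11, 1]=(0 4 3 9 7 6 12 1 10)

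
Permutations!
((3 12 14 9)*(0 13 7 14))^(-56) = (14)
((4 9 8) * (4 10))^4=(10)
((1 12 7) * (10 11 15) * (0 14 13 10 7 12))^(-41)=((0 14 13 10 11 15 7 1))^(-41)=(0 1 7 15 11 10 13 14)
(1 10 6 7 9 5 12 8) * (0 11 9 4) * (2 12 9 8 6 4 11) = [2, 10, 12, 3, 0, 9, 7, 11, 1, 5, 4, 8, 6] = (0 2 12 6 7 11 8 1 10 4)(5 9)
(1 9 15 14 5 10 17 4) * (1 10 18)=(1 9 15 14 5 18)(4 10 17)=[0, 9, 2, 3, 10, 18, 6, 7, 8, 15, 17, 11, 12, 13, 5, 14, 16, 4, 1]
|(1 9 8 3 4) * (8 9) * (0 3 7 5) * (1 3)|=|(9)(0 1 8 7 5)(3 4)|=10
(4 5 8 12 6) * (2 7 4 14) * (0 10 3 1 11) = [10, 11, 7, 1, 5, 8, 14, 4, 12, 9, 3, 0, 6, 13, 2] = (0 10 3 1 11)(2 7 4 5 8 12 6 14)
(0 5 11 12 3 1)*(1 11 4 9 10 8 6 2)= (0 5 4 9 10 8 6 2 1)(3 11 12)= [5, 0, 1, 11, 9, 4, 2, 7, 6, 10, 8, 12, 3]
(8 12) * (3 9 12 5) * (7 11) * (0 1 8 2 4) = [1, 8, 4, 9, 0, 3, 6, 11, 5, 12, 10, 7, 2] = (0 1 8 5 3 9 12 2 4)(7 11)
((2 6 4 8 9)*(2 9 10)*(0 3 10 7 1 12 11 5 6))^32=(12)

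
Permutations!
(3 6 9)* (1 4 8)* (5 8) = (1 4 5 8)(3 6 9) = [0, 4, 2, 6, 5, 8, 9, 7, 1, 3]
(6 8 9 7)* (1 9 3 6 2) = [0, 9, 1, 6, 4, 5, 8, 2, 3, 7] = (1 9 7 2)(3 6 8)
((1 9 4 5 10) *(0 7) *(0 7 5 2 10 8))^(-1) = (0 8 5)(1 10 2 4 9)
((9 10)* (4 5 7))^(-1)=(4 7 5)(9 10)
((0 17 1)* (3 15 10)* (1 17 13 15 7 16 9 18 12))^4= (0 3 18 13 7 12 15 16 1 10 9)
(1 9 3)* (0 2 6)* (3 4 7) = (0 2 6)(1 9 4 7 3) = [2, 9, 6, 1, 7, 5, 0, 3, 8, 4]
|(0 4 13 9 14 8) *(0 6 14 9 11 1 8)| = |(0 4 13 11 1 8 6 14)| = 8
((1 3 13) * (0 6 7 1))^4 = (0 3 7)(1 6 13)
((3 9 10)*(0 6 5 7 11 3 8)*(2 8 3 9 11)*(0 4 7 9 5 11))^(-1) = (0 3 10 9 5 11 6)(2 7 4 8)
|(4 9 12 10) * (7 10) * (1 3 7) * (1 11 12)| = |(1 3 7 10 4 9)(11 12)| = 6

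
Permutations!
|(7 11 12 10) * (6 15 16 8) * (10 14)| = |(6 15 16 8)(7 11 12 14 10)| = 20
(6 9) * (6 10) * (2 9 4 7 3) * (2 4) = (2 9 10 6)(3 4 7) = [0, 1, 9, 4, 7, 5, 2, 3, 8, 10, 6]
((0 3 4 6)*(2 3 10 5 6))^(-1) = ((0 10 5 6)(2 3 4))^(-1) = (0 6 5 10)(2 4 3)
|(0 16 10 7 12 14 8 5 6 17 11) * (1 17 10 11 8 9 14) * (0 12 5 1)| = 12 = |(0 16 11 12)(1 17 8)(5 6 10 7)(9 14)|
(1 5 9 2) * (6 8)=(1 5 9 2)(6 8)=[0, 5, 1, 3, 4, 9, 8, 7, 6, 2]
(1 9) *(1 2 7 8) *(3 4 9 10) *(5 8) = (1 10 3 4 9 2 7 5 8) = [0, 10, 7, 4, 9, 8, 6, 5, 1, 2, 3]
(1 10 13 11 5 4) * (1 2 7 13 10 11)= (1 11 5 4 2 7 13)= [0, 11, 7, 3, 2, 4, 6, 13, 8, 9, 10, 5, 12, 1]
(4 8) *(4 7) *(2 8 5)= (2 8 7 4 5)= [0, 1, 8, 3, 5, 2, 6, 4, 7]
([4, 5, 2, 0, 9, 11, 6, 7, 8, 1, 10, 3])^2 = (0 9 5 3 4 1 11)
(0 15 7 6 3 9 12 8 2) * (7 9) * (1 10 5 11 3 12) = (0 15 9 1 10 5 11 3 7 6 12 8 2) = [15, 10, 0, 7, 4, 11, 12, 6, 2, 1, 5, 3, 8, 13, 14, 9]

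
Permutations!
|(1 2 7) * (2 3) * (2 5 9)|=6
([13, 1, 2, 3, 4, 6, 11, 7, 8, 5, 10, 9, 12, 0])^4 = (13)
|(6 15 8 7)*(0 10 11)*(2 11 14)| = 20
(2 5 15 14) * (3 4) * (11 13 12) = [0, 1, 5, 4, 3, 15, 6, 7, 8, 9, 10, 13, 11, 12, 2, 14] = (2 5 15 14)(3 4)(11 13 12)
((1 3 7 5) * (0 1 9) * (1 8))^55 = ((0 8 1 3 7 5 9))^55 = (0 9 5 7 3 1 8)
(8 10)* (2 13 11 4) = [0, 1, 13, 3, 2, 5, 6, 7, 10, 9, 8, 4, 12, 11] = (2 13 11 4)(8 10)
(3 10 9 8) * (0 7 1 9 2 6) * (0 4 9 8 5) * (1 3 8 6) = (0 7 3 10 2 1 6 4 9 5) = [7, 6, 1, 10, 9, 0, 4, 3, 8, 5, 2]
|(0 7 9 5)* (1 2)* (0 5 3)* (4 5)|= 4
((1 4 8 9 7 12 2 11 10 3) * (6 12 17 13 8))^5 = ((1 4 6 12 2 11 10 3)(7 17 13 8 9))^5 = (17)(1 11 6 3 2 4 10 12)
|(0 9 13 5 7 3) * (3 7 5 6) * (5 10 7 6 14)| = |(0 9 13 14 5 10 7 6 3)| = 9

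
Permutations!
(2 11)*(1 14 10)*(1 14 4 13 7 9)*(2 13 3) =(1 4 3 2 11 13 7 9)(10 14) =[0, 4, 11, 2, 3, 5, 6, 9, 8, 1, 14, 13, 12, 7, 10]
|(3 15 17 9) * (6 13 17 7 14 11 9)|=|(3 15 7 14 11 9)(6 13 17)|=6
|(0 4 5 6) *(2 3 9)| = 12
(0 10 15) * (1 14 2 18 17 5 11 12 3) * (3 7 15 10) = [3, 14, 18, 1, 4, 11, 6, 15, 8, 9, 10, 12, 7, 13, 2, 0, 16, 5, 17] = (0 3 1 14 2 18 17 5 11 12 7 15)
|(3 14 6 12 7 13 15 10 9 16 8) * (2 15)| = |(2 15 10 9 16 8 3 14 6 12 7 13)| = 12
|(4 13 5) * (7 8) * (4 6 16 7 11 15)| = |(4 13 5 6 16 7 8 11 15)| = 9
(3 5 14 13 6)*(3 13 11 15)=(3 5 14 11 15)(6 13)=[0, 1, 2, 5, 4, 14, 13, 7, 8, 9, 10, 15, 12, 6, 11, 3]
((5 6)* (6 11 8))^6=(5 8)(6 11)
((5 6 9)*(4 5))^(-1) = (4 9 6 5)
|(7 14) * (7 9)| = 3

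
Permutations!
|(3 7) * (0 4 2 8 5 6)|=6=|(0 4 2 8 5 6)(3 7)|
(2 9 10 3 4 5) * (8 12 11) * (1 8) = [0, 8, 9, 4, 5, 2, 6, 7, 12, 10, 3, 1, 11] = (1 8 12 11)(2 9 10 3 4 5)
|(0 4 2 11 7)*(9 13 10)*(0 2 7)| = |(0 4 7 2 11)(9 13 10)| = 15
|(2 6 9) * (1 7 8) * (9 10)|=|(1 7 8)(2 6 10 9)|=12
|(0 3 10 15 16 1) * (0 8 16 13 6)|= |(0 3 10 15 13 6)(1 8 16)|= 6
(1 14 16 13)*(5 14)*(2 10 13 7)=(1 5 14 16 7 2 10 13)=[0, 5, 10, 3, 4, 14, 6, 2, 8, 9, 13, 11, 12, 1, 16, 15, 7]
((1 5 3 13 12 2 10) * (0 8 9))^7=(13)(0 8 9)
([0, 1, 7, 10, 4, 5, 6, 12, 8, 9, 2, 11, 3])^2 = [0, 1, 12, 2, 4, 5, 6, 3, 8, 9, 7, 11, 10]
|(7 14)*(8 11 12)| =6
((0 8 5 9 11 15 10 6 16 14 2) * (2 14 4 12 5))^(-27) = (16)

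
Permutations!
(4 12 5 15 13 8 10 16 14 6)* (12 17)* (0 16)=(0 16 14 6 4 17 12 5 15 13 8 10)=[16, 1, 2, 3, 17, 15, 4, 7, 10, 9, 0, 11, 5, 8, 6, 13, 14, 12]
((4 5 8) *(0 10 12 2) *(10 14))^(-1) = (0 2 12 10 14)(4 8 5)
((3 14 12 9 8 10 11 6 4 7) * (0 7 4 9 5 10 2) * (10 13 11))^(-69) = ((0 7 3 14 12 5 13 11 6 9 8 2))^(-69) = (0 14 13 9)(2 3 5 6)(7 12 11 8)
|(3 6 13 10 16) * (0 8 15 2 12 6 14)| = |(0 8 15 2 12 6 13 10 16 3 14)| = 11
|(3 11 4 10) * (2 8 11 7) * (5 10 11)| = |(2 8 5 10 3 7)(4 11)| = 6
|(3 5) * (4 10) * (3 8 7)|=|(3 5 8 7)(4 10)|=4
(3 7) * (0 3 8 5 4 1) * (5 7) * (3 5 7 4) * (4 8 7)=(8)(0 5 3 4 1)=[5, 0, 2, 4, 1, 3, 6, 7, 8]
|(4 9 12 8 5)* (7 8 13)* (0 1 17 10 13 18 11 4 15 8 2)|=|(0 1 17 10 13 7 2)(4 9 12 18 11)(5 15 8)|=105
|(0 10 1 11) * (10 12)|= |(0 12 10 1 11)|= 5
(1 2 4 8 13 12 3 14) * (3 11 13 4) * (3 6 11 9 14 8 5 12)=(1 2 6 11 13 3 8 4 5 12 9 14)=[0, 2, 6, 8, 5, 12, 11, 7, 4, 14, 10, 13, 9, 3, 1]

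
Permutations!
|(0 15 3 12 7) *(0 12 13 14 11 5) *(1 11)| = |(0 15 3 13 14 1 11 5)(7 12)| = 8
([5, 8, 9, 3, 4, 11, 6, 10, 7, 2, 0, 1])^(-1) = [10, 11, 9, 3, 4, 0, 6, 8, 1, 2, 7, 5]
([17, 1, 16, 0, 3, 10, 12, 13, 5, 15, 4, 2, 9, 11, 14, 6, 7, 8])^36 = [17, 1, 16, 0, 3, 10, 6, 13, 5, 9, 4, 2, 12, 11, 14, 15, 7, 8]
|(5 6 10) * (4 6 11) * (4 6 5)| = 5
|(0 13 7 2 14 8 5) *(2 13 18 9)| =|(0 18 9 2 14 8 5)(7 13)| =14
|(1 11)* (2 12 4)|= |(1 11)(2 12 4)|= 6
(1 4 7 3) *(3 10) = [0, 4, 2, 1, 7, 5, 6, 10, 8, 9, 3] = (1 4 7 10 3)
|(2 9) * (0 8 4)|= |(0 8 4)(2 9)|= 6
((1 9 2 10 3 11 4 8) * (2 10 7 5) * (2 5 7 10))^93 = ((1 9 2 10 3 11 4 8))^93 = (1 11 2 8 3 9 4 10)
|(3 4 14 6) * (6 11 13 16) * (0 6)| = |(0 6 3 4 14 11 13 16)| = 8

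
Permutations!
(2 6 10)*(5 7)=(2 6 10)(5 7)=[0, 1, 6, 3, 4, 7, 10, 5, 8, 9, 2]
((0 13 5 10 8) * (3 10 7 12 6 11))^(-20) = (13)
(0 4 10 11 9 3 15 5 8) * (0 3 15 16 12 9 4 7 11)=(0 7 11 4 10)(3 16 12 9 15 5 8)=[7, 1, 2, 16, 10, 8, 6, 11, 3, 15, 0, 4, 9, 13, 14, 5, 12]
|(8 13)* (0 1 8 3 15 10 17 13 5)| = 20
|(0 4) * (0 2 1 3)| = |(0 4 2 1 3)| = 5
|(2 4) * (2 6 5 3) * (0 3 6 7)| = |(0 3 2 4 7)(5 6)| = 10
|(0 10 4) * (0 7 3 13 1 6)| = 8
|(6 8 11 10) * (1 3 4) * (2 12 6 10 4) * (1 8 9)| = 6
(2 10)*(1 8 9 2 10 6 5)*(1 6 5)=[0, 8, 5, 3, 4, 6, 1, 7, 9, 2, 10]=(10)(1 8 9 2 5 6)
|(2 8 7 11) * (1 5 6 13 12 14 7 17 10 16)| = 13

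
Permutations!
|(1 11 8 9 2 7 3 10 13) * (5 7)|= |(1 11 8 9 2 5 7 3 10 13)|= 10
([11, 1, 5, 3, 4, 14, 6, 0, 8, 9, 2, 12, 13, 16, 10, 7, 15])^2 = (0 12 16 7 11 13 15)(2 14)(5 10)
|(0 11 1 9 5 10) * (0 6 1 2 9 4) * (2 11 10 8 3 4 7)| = |(11)(0 10 6 1 7 2 9 5 8 3 4)| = 11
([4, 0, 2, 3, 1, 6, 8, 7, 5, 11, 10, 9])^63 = (9 11)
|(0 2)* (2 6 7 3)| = 5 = |(0 6 7 3 2)|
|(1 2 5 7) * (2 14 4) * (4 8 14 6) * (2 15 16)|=|(1 6 4 15 16 2 5 7)(8 14)|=8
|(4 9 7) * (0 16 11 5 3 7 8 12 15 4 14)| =|(0 16 11 5 3 7 14)(4 9 8 12 15)| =35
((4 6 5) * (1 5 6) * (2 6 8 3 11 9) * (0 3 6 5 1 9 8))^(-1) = (0 6 8 11 3)(2 9 4 5) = ((0 3 11 8 6)(2 5 4 9))^(-1)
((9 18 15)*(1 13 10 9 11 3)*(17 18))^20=((1 13 10 9 17 18 15 11 3))^20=(1 10 17 15 3 13 9 18 11)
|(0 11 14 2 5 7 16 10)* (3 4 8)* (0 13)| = |(0 11 14 2 5 7 16 10 13)(3 4 8)| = 9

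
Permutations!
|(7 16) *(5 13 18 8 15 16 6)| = |(5 13 18 8 15 16 7 6)| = 8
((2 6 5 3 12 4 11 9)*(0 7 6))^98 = (0 9 4 3 6)(2 11 12 5 7)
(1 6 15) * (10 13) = (1 6 15)(10 13) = [0, 6, 2, 3, 4, 5, 15, 7, 8, 9, 13, 11, 12, 10, 14, 1]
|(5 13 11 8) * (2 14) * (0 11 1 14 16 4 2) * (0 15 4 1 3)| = 6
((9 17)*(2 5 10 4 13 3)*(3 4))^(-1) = ((2 5 10 3)(4 13)(9 17))^(-1) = (2 3 10 5)(4 13)(9 17)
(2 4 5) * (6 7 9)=(2 4 5)(6 7 9)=[0, 1, 4, 3, 5, 2, 7, 9, 8, 6]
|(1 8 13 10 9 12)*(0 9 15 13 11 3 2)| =|(0 9 12 1 8 11 3 2)(10 15 13)| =24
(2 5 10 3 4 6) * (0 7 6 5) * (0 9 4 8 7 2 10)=(0 2 9 4 5)(3 8 7 6 10)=[2, 1, 9, 8, 5, 0, 10, 6, 7, 4, 3]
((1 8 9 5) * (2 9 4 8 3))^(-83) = (1 2 5 3 9)(4 8)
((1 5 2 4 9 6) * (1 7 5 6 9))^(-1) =(9)(1 4 2 5 7 6)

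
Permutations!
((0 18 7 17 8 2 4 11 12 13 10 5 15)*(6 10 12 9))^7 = ((0 18 7 17 8 2 4 11 9 6 10 5 15)(12 13))^7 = (0 11 18 9 7 6 17 10 8 5 2 15 4)(12 13)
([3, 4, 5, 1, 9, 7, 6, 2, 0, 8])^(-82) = [1, 9, 7, 4, 8, 2, 6, 5, 3, 0]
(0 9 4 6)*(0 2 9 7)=(0 7)(2 9 4 6)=[7, 1, 9, 3, 6, 5, 2, 0, 8, 4]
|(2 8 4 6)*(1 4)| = 5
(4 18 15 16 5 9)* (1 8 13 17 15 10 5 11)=(1 8 13 17 15 16 11)(4 18 10 5 9)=[0, 8, 2, 3, 18, 9, 6, 7, 13, 4, 5, 1, 12, 17, 14, 16, 11, 15, 10]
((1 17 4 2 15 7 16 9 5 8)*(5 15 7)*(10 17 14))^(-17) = ((1 14 10 17 4 2 7 16 9 15 5 8))^(-17) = (1 16 10 15 4 8 7 14 9 17 5 2)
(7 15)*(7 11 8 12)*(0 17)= (0 17)(7 15 11 8 12)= [17, 1, 2, 3, 4, 5, 6, 15, 12, 9, 10, 8, 7, 13, 14, 11, 16, 0]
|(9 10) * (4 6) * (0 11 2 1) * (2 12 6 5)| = 8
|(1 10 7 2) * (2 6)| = |(1 10 7 6 2)| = 5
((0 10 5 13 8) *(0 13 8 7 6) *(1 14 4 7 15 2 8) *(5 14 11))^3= ((0 10 14 4 7 6)(1 11 5)(2 8 13 15))^3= (0 4)(2 15 13 8)(6 14)(7 10)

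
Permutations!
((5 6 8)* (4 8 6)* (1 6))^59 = (1 6)(4 5 8)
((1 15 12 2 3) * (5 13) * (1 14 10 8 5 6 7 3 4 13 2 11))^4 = (15)(2 7 8 13 14)(3 5 6 10 4)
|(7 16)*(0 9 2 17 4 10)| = |(0 9 2 17 4 10)(7 16)| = 6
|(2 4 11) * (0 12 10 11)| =|(0 12 10 11 2 4)| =6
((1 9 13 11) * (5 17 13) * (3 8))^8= (1 5 13)(9 17 11)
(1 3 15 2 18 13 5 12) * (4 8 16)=[0, 3, 18, 15, 8, 12, 6, 7, 16, 9, 10, 11, 1, 5, 14, 2, 4, 17, 13]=(1 3 15 2 18 13 5 12)(4 8 16)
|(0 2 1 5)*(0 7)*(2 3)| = 6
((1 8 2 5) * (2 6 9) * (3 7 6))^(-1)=(1 5 2 9 6 7 3 8)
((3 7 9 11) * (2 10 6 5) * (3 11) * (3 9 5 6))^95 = (11)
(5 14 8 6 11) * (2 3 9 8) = (2 3 9 8 6 11 5 14) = [0, 1, 3, 9, 4, 14, 11, 7, 6, 8, 10, 5, 12, 13, 2]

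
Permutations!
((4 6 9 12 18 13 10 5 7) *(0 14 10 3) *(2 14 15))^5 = (0 5 12 15 7 18 2 4 13 14 6 3 10 9)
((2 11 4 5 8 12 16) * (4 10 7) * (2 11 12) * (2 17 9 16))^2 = ((2 12)(4 5 8 17 9 16 11 10 7))^2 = (4 8 9 11 7 5 17 16 10)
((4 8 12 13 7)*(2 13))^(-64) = ((2 13 7 4 8 12))^(-64) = (2 7 8)(4 12 13)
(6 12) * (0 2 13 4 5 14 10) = (0 2 13 4 5 14 10)(6 12) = [2, 1, 13, 3, 5, 14, 12, 7, 8, 9, 0, 11, 6, 4, 10]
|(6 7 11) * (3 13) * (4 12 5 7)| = 6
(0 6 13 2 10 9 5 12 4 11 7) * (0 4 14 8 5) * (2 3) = (0 6 13 3 2 10 9)(4 11 7)(5 12 14 8) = [6, 1, 10, 2, 11, 12, 13, 4, 5, 0, 9, 7, 14, 3, 8]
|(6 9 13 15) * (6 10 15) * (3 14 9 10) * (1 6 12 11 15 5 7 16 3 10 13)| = |(1 6 13 12 11 15 10 5 7 16 3 14 9)| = 13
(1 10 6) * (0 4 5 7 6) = (0 4 5 7 6 1 10) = [4, 10, 2, 3, 5, 7, 1, 6, 8, 9, 0]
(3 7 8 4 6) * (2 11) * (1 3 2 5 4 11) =[0, 3, 1, 7, 6, 4, 2, 8, 11, 9, 10, 5] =(1 3 7 8 11 5 4 6 2)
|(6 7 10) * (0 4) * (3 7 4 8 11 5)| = 9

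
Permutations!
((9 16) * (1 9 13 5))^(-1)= ((1 9 16 13 5))^(-1)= (1 5 13 16 9)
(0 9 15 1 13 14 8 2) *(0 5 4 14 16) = (0 9 15 1 13 16)(2 5 4 14 8) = [9, 13, 5, 3, 14, 4, 6, 7, 2, 15, 10, 11, 12, 16, 8, 1, 0]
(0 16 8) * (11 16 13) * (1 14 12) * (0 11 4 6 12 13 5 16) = [5, 14, 2, 3, 6, 16, 12, 7, 11, 9, 10, 0, 1, 4, 13, 15, 8] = (0 5 16 8 11)(1 14 13 4 6 12)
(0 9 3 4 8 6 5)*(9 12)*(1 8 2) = (0 12 9 3 4 2 1 8 6 5) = [12, 8, 1, 4, 2, 0, 5, 7, 6, 3, 10, 11, 9]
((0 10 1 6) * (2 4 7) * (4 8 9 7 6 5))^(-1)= (0 6 4 5 1 10)(2 7 9 8)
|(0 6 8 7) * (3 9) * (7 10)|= 10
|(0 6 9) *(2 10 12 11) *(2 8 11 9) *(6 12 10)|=6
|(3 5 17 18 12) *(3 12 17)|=2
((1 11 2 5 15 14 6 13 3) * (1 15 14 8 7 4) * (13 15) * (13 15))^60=(15)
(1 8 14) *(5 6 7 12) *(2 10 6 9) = (1 8 14)(2 10 6 7 12 5 9) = [0, 8, 10, 3, 4, 9, 7, 12, 14, 2, 6, 11, 5, 13, 1]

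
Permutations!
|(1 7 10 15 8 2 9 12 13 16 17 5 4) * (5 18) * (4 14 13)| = |(1 7 10 15 8 2 9 12 4)(5 14 13 16 17 18)| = 18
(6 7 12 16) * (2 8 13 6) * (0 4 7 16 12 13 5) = (0 4 7 13 6 16 2 8 5) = [4, 1, 8, 3, 7, 0, 16, 13, 5, 9, 10, 11, 12, 6, 14, 15, 2]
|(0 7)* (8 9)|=2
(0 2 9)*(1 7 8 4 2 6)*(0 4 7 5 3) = (0 6 1 5 3)(2 9 4)(7 8) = [6, 5, 9, 0, 2, 3, 1, 8, 7, 4]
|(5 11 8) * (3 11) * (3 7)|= 5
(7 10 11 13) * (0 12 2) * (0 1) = (0 12 2 1)(7 10 11 13) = [12, 0, 1, 3, 4, 5, 6, 10, 8, 9, 11, 13, 2, 7]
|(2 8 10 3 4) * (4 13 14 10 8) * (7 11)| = |(2 4)(3 13 14 10)(7 11)| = 4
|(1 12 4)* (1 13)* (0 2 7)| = 12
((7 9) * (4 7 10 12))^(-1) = (4 12 10 9 7)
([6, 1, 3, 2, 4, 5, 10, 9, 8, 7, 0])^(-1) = [10, 1, 3, 2, 4, 5, 0, 9, 8, 7, 6]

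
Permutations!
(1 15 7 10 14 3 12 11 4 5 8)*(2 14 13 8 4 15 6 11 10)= (1 6 11 15 7 2 14 3 12 10 13 8)(4 5)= [0, 6, 14, 12, 5, 4, 11, 2, 1, 9, 13, 15, 10, 8, 3, 7]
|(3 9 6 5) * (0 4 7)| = |(0 4 7)(3 9 6 5)| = 12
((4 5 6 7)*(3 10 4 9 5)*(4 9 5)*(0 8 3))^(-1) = (0 4 9 10 3 8)(5 7 6)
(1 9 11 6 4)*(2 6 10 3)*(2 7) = (1 9 11 10 3 7 2 6 4) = [0, 9, 6, 7, 1, 5, 4, 2, 8, 11, 3, 10]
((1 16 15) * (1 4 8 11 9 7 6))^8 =((1 16 15 4 8 11 9 7 6))^8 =(1 6 7 9 11 8 4 15 16)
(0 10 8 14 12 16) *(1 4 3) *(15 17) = (0 10 8 14 12 16)(1 4 3)(15 17) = [10, 4, 2, 1, 3, 5, 6, 7, 14, 9, 8, 11, 16, 13, 12, 17, 0, 15]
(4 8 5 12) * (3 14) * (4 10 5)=(3 14)(4 8)(5 12 10)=[0, 1, 2, 14, 8, 12, 6, 7, 4, 9, 5, 11, 10, 13, 3]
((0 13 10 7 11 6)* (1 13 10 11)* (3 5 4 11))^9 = ((0 10 7 1 13 3 5 4 11 6))^9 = (0 6 11 4 5 3 13 1 7 10)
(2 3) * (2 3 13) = (2 13) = [0, 1, 13, 3, 4, 5, 6, 7, 8, 9, 10, 11, 12, 2]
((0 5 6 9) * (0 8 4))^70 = (0 8 6)(4 9 5)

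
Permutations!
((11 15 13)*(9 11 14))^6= (9 11 15 13 14)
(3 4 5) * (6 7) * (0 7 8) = (0 7 6 8)(3 4 5) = [7, 1, 2, 4, 5, 3, 8, 6, 0]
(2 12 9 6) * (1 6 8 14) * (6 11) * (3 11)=[0, 3, 12, 11, 4, 5, 2, 7, 14, 8, 10, 6, 9, 13, 1]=(1 3 11 6 2 12 9 8 14)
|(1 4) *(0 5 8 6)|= |(0 5 8 6)(1 4)|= 4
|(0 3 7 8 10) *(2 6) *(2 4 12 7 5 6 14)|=|(0 3 5 6 4 12 7 8 10)(2 14)|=18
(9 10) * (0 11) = (0 11)(9 10) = [11, 1, 2, 3, 4, 5, 6, 7, 8, 10, 9, 0]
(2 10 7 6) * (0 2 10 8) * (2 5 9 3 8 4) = (0 5 9 3 8)(2 4)(6 10 7) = [5, 1, 4, 8, 2, 9, 10, 6, 0, 3, 7]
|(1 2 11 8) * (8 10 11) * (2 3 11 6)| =|(1 3 11 10 6 2 8)| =7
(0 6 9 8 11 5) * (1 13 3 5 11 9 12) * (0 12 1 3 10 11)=(0 6 1 13 10 11)(3 5 12)(8 9)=[6, 13, 2, 5, 4, 12, 1, 7, 9, 8, 11, 0, 3, 10]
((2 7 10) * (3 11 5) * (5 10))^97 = ((2 7 5 3 11 10))^97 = (2 7 5 3 11 10)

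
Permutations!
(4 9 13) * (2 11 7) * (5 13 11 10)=(2 10 5 13 4 9 11 7)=[0, 1, 10, 3, 9, 13, 6, 2, 8, 11, 5, 7, 12, 4]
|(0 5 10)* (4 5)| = 4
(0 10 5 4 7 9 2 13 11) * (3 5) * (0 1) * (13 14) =[10, 0, 14, 5, 7, 4, 6, 9, 8, 2, 3, 1, 12, 11, 13] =(0 10 3 5 4 7 9 2 14 13 11 1)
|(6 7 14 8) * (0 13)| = |(0 13)(6 7 14 8)| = 4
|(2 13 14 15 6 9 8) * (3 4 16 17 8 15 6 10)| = 12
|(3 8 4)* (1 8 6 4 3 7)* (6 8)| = 4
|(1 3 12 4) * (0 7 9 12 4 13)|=15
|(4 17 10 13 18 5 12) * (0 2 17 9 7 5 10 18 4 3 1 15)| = 14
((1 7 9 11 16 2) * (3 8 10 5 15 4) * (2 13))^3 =((1 7 9 11 16 13 2)(3 8 10 5 15 4))^3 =(1 11 2 9 13 7 16)(3 5)(4 10)(8 15)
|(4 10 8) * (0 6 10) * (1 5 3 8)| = |(0 6 10 1 5 3 8 4)| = 8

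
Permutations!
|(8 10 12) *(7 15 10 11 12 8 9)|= |(7 15 10 8 11 12 9)|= 7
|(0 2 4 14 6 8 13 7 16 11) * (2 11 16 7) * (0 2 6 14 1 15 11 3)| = 30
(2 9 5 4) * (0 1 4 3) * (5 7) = (0 1 4 2 9 7 5 3) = [1, 4, 9, 0, 2, 3, 6, 5, 8, 7]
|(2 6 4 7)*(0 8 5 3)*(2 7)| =12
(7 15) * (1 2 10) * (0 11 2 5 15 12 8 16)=(0 11 2 10 1 5 15 7 12 8 16)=[11, 5, 10, 3, 4, 15, 6, 12, 16, 9, 1, 2, 8, 13, 14, 7, 0]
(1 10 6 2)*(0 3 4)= (0 3 4)(1 10 6 2)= [3, 10, 1, 4, 0, 5, 2, 7, 8, 9, 6]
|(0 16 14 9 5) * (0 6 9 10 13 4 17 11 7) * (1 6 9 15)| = 18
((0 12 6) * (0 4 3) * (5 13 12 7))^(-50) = (0 4 12 5)(3 6 13 7)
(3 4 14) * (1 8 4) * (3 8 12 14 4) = (1 12 14 8 3) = [0, 12, 2, 1, 4, 5, 6, 7, 3, 9, 10, 11, 14, 13, 8]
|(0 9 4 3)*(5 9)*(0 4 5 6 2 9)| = 10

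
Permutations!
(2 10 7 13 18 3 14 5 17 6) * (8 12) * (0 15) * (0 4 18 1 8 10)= [15, 8, 0, 14, 18, 17, 2, 13, 12, 9, 7, 11, 10, 1, 5, 4, 16, 6, 3]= (0 15 4 18 3 14 5 17 6 2)(1 8 12 10 7 13)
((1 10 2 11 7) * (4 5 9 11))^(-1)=((1 10 2 4 5 9 11 7))^(-1)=(1 7 11 9 5 4 2 10)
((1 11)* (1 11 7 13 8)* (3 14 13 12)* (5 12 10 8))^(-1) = ((1 7 10 8)(3 14 13 5 12))^(-1) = (1 8 10 7)(3 12 5 13 14)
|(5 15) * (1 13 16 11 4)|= 10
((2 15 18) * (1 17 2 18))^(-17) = ((18)(1 17 2 15))^(-17) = (18)(1 15 2 17)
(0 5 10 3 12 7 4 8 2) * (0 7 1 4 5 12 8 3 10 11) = [12, 4, 7, 8, 3, 11, 6, 5, 2, 9, 10, 0, 1] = (0 12 1 4 3 8 2 7 5 11)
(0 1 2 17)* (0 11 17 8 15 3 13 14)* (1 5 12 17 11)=[5, 2, 8, 13, 4, 12, 6, 7, 15, 9, 10, 11, 17, 14, 0, 3, 16, 1]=(0 5 12 17 1 2 8 15 3 13 14)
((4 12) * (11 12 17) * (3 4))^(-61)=((3 4 17 11 12))^(-61)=(3 12 11 17 4)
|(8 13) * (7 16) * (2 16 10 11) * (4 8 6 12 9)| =|(2 16 7 10 11)(4 8 13 6 12 9)| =30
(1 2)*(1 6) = [0, 2, 6, 3, 4, 5, 1] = (1 2 6)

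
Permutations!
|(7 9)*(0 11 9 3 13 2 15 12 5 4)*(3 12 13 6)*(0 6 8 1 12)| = 84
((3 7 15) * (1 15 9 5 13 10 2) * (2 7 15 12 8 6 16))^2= (1 8 16)(2 12 6)(5 10 9 13 7)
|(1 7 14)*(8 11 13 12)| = |(1 7 14)(8 11 13 12)| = 12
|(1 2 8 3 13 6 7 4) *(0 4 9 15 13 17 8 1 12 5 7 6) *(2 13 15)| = |(0 4 12 5 7 9 2 1 13)(3 17 8)| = 9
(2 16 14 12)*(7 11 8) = (2 16 14 12)(7 11 8) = [0, 1, 16, 3, 4, 5, 6, 11, 7, 9, 10, 8, 2, 13, 12, 15, 14]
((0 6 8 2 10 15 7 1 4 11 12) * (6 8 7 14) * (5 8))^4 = (0 10 7 12 2 6 11 8 14 4 5 15 1)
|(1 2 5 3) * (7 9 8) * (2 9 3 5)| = |(1 9 8 7 3)| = 5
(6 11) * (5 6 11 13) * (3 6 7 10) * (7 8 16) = [0, 1, 2, 6, 4, 8, 13, 10, 16, 9, 3, 11, 12, 5, 14, 15, 7] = (3 6 13 5 8 16 7 10)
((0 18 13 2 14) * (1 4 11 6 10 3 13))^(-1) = ((0 18 1 4 11 6 10 3 13 2 14))^(-1) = (0 14 2 13 3 10 6 11 4 1 18)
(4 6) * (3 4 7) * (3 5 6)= (3 4)(5 6 7)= [0, 1, 2, 4, 3, 6, 7, 5]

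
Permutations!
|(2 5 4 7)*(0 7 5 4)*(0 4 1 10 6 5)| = 8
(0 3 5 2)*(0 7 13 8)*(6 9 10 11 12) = [3, 1, 7, 5, 4, 2, 9, 13, 0, 10, 11, 12, 6, 8] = (0 3 5 2 7 13 8)(6 9 10 11 12)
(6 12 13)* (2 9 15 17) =(2 9 15 17)(6 12 13) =[0, 1, 9, 3, 4, 5, 12, 7, 8, 15, 10, 11, 13, 6, 14, 17, 16, 2]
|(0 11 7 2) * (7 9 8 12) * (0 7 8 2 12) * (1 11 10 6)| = 10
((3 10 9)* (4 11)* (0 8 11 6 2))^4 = ((0 8 11 4 6 2)(3 10 9))^4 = (0 6 11)(2 4 8)(3 10 9)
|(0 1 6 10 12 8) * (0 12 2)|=|(0 1 6 10 2)(8 12)|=10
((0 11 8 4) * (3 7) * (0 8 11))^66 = ((11)(3 7)(4 8))^66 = (11)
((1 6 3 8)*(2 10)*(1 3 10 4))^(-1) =((1 6 10 2 4)(3 8))^(-1) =(1 4 2 10 6)(3 8)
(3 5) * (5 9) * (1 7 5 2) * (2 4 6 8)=[0, 7, 1, 9, 6, 3, 8, 5, 2, 4]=(1 7 5 3 9 4 6 8 2)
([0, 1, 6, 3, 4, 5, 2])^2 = [0, 1, 2, 3, 4, 5, 6]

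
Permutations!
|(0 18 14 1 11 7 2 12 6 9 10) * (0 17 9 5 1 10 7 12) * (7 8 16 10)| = |(0 18 14 7 2)(1 11 12 6 5)(8 16 10 17 9)| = 5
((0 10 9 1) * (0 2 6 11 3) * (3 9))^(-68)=(0 10 3)(1 6 9 2 11)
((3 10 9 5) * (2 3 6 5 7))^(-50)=(10)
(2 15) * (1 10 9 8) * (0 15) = (0 15 2)(1 10 9 8) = [15, 10, 0, 3, 4, 5, 6, 7, 1, 8, 9, 11, 12, 13, 14, 2]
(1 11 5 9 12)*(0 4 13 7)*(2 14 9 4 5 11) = (0 5 4 13 7)(1 2 14 9 12) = [5, 2, 14, 3, 13, 4, 6, 0, 8, 12, 10, 11, 1, 7, 9]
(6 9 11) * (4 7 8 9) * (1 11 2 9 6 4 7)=[0, 11, 9, 3, 1, 5, 7, 8, 6, 2, 10, 4]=(1 11 4)(2 9)(6 7 8)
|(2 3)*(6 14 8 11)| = |(2 3)(6 14 8 11)| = 4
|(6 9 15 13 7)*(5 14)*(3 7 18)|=|(3 7 6 9 15 13 18)(5 14)|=14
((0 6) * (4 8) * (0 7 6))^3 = (4 8)(6 7)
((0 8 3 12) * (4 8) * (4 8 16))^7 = ((0 8 3 12)(4 16))^7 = (0 12 3 8)(4 16)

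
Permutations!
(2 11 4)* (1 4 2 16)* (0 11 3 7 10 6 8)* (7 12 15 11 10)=(0 10 6 8)(1 4 16)(2 3 12 15 11)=[10, 4, 3, 12, 16, 5, 8, 7, 0, 9, 6, 2, 15, 13, 14, 11, 1]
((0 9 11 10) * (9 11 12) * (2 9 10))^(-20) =((0 11 2 9 12 10))^(-20) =(0 12 2)(9 11 10)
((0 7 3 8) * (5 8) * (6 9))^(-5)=((0 7 3 5 8)(6 9))^(-5)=(6 9)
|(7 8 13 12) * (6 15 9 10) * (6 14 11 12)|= 10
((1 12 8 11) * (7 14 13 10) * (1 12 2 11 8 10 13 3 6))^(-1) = ((1 2 11 12 10 7 14 3 6))^(-1) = (1 6 3 14 7 10 12 11 2)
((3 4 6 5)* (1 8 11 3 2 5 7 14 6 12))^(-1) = ((1 8 11 3 4 12)(2 5)(6 7 14))^(-1) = (1 12 4 3 11 8)(2 5)(6 14 7)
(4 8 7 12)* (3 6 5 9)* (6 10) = (3 10 6 5 9)(4 8 7 12) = [0, 1, 2, 10, 8, 9, 5, 12, 7, 3, 6, 11, 4]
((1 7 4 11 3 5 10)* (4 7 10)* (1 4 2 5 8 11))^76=(1 10 4)(3 8 11)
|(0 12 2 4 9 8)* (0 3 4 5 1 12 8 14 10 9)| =|(0 8 3 4)(1 12 2 5)(9 14 10)| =12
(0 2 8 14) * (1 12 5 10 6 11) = [2, 12, 8, 3, 4, 10, 11, 7, 14, 9, 6, 1, 5, 13, 0] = (0 2 8 14)(1 12 5 10 6 11)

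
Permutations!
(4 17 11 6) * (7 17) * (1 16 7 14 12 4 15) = (1 16 7 17 11 6 15)(4 14 12) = [0, 16, 2, 3, 14, 5, 15, 17, 8, 9, 10, 6, 4, 13, 12, 1, 7, 11]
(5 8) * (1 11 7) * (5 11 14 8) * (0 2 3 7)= (0 2 3 7 1 14 8 11)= [2, 14, 3, 7, 4, 5, 6, 1, 11, 9, 10, 0, 12, 13, 8]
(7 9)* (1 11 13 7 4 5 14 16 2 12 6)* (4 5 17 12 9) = [0, 11, 9, 3, 17, 14, 1, 4, 8, 5, 10, 13, 6, 7, 16, 15, 2, 12] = (1 11 13 7 4 17 12 6)(2 9 5 14 16)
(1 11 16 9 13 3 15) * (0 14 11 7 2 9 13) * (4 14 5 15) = [5, 7, 9, 4, 14, 15, 6, 2, 8, 0, 10, 16, 12, 3, 11, 1, 13] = (0 5 15 1 7 2 9)(3 4 14 11 16 13)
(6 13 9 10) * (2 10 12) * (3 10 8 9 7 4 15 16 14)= (2 8 9 12)(3 10 6 13 7 4 15 16 14)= [0, 1, 8, 10, 15, 5, 13, 4, 9, 12, 6, 11, 2, 7, 3, 16, 14]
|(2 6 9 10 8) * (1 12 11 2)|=|(1 12 11 2 6 9 10 8)|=8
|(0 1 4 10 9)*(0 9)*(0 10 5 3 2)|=6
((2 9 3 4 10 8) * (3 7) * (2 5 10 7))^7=(2 9)(3 4 7)(5 10 8)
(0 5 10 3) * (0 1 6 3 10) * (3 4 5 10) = (0 10 3 1 6 4 5) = [10, 6, 2, 1, 5, 0, 4, 7, 8, 9, 3]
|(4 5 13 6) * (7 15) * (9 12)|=4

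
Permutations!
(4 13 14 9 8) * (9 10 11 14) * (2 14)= (2 14 10 11)(4 13 9 8)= [0, 1, 14, 3, 13, 5, 6, 7, 4, 8, 11, 2, 12, 9, 10]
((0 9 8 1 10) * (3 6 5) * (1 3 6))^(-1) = (0 10 1 3 8 9)(5 6)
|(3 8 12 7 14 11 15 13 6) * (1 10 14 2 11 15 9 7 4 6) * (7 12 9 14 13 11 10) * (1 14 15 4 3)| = 8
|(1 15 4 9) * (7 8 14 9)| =|(1 15 4 7 8 14 9)| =7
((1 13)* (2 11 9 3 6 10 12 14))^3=(1 13)(2 3 12 11 6 14 9 10)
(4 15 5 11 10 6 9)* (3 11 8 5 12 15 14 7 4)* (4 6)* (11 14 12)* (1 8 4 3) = [0, 8, 2, 14, 12, 4, 9, 6, 5, 1, 3, 10, 15, 13, 7, 11] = (1 8 5 4 12 15 11 10 3 14 7 6 9)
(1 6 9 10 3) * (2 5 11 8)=(1 6 9 10 3)(2 5 11 8)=[0, 6, 5, 1, 4, 11, 9, 7, 2, 10, 3, 8]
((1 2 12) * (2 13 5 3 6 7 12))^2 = ((1 13 5 3 6 7 12))^2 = (1 5 6 12 13 3 7)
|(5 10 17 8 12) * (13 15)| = |(5 10 17 8 12)(13 15)| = 10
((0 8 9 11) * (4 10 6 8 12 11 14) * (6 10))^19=(0 12 11)(4 14 9 8 6)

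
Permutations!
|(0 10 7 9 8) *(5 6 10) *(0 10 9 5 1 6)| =8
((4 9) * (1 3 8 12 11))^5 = ((1 3 8 12 11)(4 9))^5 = (12)(4 9)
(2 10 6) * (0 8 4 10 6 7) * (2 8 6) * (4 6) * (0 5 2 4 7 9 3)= [7, 1, 4, 0, 10, 2, 8, 5, 6, 3, 9]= (0 7 5 2 4 10 9 3)(6 8)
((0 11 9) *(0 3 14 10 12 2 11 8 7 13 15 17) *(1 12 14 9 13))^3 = (0 1 11 17 7 2 15 8 12 13)(3 9)(10 14)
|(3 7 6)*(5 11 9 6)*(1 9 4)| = 8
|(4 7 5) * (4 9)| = 4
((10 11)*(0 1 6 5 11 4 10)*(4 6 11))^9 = ((0 1 11)(4 10 6 5))^9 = (11)(4 10 6 5)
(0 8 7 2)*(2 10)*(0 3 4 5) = (0 8 7 10 2 3 4 5) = [8, 1, 3, 4, 5, 0, 6, 10, 7, 9, 2]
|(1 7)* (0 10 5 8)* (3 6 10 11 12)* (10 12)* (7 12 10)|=10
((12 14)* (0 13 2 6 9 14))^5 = ((0 13 2 6 9 14 12))^5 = (0 14 6 13 12 9 2)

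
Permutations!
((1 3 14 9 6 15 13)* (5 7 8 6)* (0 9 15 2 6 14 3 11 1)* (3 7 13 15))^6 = (15)(0 5)(3 8)(7 14)(9 13)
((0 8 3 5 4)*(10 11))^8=(11)(0 5 8 4 3)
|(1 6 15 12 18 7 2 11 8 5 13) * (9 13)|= |(1 6 15 12 18 7 2 11 8 5 9 13)|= 12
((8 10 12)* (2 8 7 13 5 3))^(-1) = ((2 8 10 12 7 13 5 3))^(-1) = (2 3 5 13 7 12 10 8)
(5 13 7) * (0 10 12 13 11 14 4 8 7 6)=(0 10 12 13 6)(4 8 7 5 11 14)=[10, 1, 2, 3, 8, 11, 0, 5, 7, 9, 12, 14, 13, 6, 4]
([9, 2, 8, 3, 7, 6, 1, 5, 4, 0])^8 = [0, 2, 8, 3, 7, 6, 1, 5, 4, 9]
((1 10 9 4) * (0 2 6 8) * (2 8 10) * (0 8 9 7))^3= ((0 9 4 1 2 6 10 7))^3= (0 1 10 9 2 7 4 6)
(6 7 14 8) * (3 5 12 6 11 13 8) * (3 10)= (3 5 12 6 7 14 10)(8 11 13)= [0, 1, 2, 5, 4, 12, 7, 14, 11, 9, 3, 13, 6, 8, 10]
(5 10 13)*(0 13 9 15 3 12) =(0 13 5 10 9 15 3 12) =[13, 1, 2, 12, 4, 10, 6, 7, 8, 15, 9, 11, 0, 5, 14, 3]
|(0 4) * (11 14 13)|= |(0 4)(11 14 13)|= 6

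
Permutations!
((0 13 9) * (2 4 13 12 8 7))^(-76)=(0 2)(4 12)(7 9)(8 13)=((0 12 8 7 2 4 13 9))^(-76)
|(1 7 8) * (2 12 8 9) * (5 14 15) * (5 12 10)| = 10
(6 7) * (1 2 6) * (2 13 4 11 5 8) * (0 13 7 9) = (0 13 4 11 5 8 2 6 9)(1 7) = [13, 7, 6, 3, 11, 8, 9, 1, 2, 0, 10, 5, 12, 4]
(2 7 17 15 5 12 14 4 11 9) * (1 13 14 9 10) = (1 13 14 4 11 10)(2 7 17 15 5 12 9) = [0, 13, 7, 3, 11, 12, 6, 17, 8, 2, 1, 10, 9, 14, 4, 5, 16, 15]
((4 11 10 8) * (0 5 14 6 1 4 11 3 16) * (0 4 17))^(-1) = (0 17 1 6 14 5)(3 4 16)(8 10 11)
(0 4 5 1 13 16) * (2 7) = [4, 13, 7, 3, 5, 1, 6, 2, 8, 9, 10, 11, 12, 16, 14, 15, 0] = (0 4 5 1 13 16)(2 7)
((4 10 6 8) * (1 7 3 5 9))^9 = (1 9 5 3 7)(4 10 6 8)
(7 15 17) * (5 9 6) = (5 9 6)(7 15 17) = [0, 1, 2, 3, 4, 9, 5, 15, 8, 6, 10, 11, 12, 13, 14, 17, 16, 7]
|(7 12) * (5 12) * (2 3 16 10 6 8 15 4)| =24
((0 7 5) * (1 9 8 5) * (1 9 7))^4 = ((0 1 7 9 8 5))^4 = (0 8 7)(1 5 9)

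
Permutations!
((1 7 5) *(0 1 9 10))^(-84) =(10)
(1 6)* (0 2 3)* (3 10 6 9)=(0 2 10 6 1 9 3)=[2, 9, 10, 0, 4, 5, 1, 7, 8, 3, 6]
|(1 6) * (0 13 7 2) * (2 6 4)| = |(0 13 7 6 1 4 2)| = 7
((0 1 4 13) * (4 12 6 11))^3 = (0 6 13 12 4 1 11)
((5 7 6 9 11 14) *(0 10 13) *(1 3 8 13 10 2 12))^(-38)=(0 3 2 8 12 13 1)(5 11 6)(7 14 9)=((0 2 12 1 3 8 13)(5 7 6 9 11 14))^(-38)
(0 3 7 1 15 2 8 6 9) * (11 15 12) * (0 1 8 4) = (0 3 7 8 6 9 1 12 11 15 2 4) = [3, 12, 4, 7, 0, 5, 9, 8, 6, 1, 10, 15, 11, 13, 14, 2]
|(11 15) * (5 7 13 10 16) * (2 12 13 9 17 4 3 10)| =24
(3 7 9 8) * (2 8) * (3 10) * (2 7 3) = (2 8 10)(7 9) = [0, 1, 8, 3, 4, 5, 6, 9, 10, 7, 2]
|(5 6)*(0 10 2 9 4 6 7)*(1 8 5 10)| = 5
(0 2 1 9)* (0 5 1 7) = [2, 9, 7, 3, 4, 1, 6, 0, 8, 5] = (0 2 7)(1 9 5)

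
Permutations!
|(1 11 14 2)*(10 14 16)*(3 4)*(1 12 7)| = 8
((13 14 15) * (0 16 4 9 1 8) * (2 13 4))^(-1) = (0 8 1 9 4 15 14 13 2 16)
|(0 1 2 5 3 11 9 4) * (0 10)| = 9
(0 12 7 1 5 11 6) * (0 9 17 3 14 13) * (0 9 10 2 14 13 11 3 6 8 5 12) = [0, 12, 14, 13, 4, 3, 10, 1, 5, 17, 2, 8, 7, 9, 11, 15, 16, 6] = (1 12 7)(2 14 11 8 5 3 13 9 17 6 10)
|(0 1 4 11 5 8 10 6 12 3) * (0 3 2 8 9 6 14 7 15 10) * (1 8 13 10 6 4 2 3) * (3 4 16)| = |(0 8)(1 2 13 10 14 7 15 6 12 4 11 5 9 16 3)| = 30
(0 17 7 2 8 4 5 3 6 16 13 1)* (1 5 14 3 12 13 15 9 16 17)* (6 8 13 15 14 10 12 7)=[1, 0, 13, 8, 10, 7, 17, 2, 4, 16, 12, 11, 15, 5, 3, 9, 14, 6]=(0 1)(2 13 5 7)(3 8 4 10 12 15 9 16 14)(6 17)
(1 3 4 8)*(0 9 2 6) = [9, 3, 6, 4, 8, 5, 0, 7, 1, 2] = (0 9 2 6)(1 3 4 8)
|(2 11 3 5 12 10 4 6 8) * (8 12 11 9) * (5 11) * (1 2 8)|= |(1 2 9)(3 11)(4 6 12 10)|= 12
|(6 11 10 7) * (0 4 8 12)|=4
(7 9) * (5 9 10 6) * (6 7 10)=(5 9 10 7 6)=[0, 1, 2, 3, 4, 9, 5, 6, 8, 10, 7]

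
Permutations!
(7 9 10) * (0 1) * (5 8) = (0 1)(5 8)(7 9 10) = [1, 0, 2, 3, 4, 8, 6, 9, 5, 10, 7]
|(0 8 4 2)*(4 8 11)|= 4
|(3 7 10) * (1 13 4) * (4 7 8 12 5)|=9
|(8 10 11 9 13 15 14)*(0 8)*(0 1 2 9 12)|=30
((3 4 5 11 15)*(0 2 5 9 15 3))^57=(0 2 5 11 3 4 9 15)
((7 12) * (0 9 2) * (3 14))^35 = ((0 9 2)(3 14)(7 12))^35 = (0 2 9)(3 14)(7 12)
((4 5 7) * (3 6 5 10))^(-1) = ((3 6 5 7 4 10))^(-1) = (3 10 4 7 5 6)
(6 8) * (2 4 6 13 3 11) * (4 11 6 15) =(2 11)(3 6 8 13)(4 15) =[0, 1, 11, 6, 15, 5, 8, 7, 13, 9, 10, 2, 12, 3, 14, 4]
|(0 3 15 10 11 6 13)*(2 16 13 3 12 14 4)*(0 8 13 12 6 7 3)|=10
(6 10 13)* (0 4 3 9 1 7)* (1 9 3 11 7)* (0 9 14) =(0 4 11 7 9 14)(6 10 13) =[4, 1, 2, 3, 11, 5, 10, 9, 8, 14, 13, 7, 12, 6, 0]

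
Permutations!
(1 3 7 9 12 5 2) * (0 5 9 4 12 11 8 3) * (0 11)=[5, 11, 1, 7, 12, 2, 6, 4, 3, 0, 10, 8, 9]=(0 5 2 1 11 8 3 7 4 12 9)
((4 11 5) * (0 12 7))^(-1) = ((0 12 7)(4 11 5))^(-1) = (0 7 12)(4 5 11)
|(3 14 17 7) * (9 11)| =4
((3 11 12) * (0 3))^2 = (0 11)(3 12)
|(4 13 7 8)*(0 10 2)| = |(0 10 2)(4 13 7 8)| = 12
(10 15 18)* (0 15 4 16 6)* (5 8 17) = (0 15 18 10 4 16 6)(5 8 17) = [15, 1, 2, 3, 16, 8, 0, 7, 17, 9, 4, 11, 12, 13, 14, 18, 6, 5, 10]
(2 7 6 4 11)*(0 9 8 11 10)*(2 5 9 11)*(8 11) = (0 8 2 7 6 4 10)(5 9 11) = [8, 1, 7, 3, 10, 9, 4, 6, 2, 11, 0, 5]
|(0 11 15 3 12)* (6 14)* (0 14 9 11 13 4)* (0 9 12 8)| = 24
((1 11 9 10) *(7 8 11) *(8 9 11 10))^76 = ((11)(1 7 9 8 10))^76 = (11)(1 7 9 8 10)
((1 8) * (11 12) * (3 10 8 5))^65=((1 5 3 10 8)(11 12))^65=(11 12)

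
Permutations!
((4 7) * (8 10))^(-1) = ((4 7)(8 10))^(-1) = (4 7)(8 10)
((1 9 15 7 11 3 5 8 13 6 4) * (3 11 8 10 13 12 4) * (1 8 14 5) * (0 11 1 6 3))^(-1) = ((0 11 1 9 15 7 14 5 10 13 3 6)(4 8 12))^(-1) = (0 6 3 13 10 5 14 7 15 9 1 11)(4 12 8)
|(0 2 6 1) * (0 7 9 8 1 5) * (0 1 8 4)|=8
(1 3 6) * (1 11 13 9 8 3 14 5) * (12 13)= (1 14 5)(3 6 11 12 13 9 8)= [0, 14, 2, 6, 4, 1, 11, 7, 3, 8, 10, 12, 13, 9, 5]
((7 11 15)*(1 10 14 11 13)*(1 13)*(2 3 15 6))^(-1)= (1 7 15 3 2 6 11 14 10)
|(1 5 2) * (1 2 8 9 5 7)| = 6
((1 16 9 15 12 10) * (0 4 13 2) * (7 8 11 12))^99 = (16)(0 2 13 4)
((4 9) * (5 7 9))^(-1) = (4 9 7 5)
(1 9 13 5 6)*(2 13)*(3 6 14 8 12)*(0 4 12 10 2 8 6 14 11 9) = (0 4 12 3 14 6 1)(2 13 5 11 9 8 10) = [4, 0, 13, 14, 12, 11, 1, 7, 10, 8, 2, 9, 3, 5, 6]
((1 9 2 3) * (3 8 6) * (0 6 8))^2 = ((0 6 3 1 9 2))^2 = (0 3 9)(1 2 6)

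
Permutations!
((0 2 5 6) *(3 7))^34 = (7)(0 5)(2 6)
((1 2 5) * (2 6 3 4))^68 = ((1 6 3 4 2 5))^68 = (1 3 2)(4 5 6)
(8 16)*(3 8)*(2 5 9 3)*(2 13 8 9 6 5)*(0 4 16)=(0 4 16 13 8)(3 9)(5 6)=[4, 1, 2, 9, 16, 6, 5, 7, 0, 3, 10, 11, 12, 8, 14, 15, 13]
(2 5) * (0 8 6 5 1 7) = (0 8 6 5 2 1 7) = [8, 7, 1, 3, 4, 2, 5, 0, 6]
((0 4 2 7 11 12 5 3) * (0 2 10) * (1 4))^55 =(0 10 4 1)(2 7 11 12 5 3)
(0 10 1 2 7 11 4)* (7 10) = (0 7 11 4)(1 2 10) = [7, 2, 10, 3, 0, 5, 6, 11, 8, 9, 1, 4]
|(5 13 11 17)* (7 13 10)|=6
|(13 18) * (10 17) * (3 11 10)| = 4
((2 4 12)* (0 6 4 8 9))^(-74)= ((0 6 4 12 2 8 9))^(-74)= (0 12 9 4 8 6 2)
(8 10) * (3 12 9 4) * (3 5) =(3 12 9 4 5)(8 10) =[0, 1, 2, 12, 5, 3, 6, 7, 10, 4, 8, 11, 9]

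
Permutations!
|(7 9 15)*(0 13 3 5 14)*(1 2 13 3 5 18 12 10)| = 30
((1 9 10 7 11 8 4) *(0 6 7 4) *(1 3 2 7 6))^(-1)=(0 8 11 7 2 3 4 10 9 1)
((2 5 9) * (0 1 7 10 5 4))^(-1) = (0 4 2 9 5 10 7 1)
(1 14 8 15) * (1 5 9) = (1 14 8 15 5 9) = [0, 14, 2, 3, 4, 9, 6, 7, 15, 1, 10, 11, 12, 13, 8, 5]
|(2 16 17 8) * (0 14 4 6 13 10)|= |(0 14 4 6 13 10)(2 16 17 8)|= 12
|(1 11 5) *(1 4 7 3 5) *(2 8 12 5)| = 14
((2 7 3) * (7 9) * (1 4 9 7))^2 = ((1 4 9)(2 7 3))^2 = (1 9 4)(2 3 7)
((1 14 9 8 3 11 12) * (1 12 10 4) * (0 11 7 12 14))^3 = ((0 11 10 4 1)(3 7 12 14 9 8))^3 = (0 4 11 1 10)(3 14)(7 9)(8 12)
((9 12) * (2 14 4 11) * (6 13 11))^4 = ((2 14 4 6 13 11)(9 12))^4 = (2 13 4)(6 14 11)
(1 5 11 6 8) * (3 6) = (1 5 11 3 6 8) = [0, 5, 2, 6, 4, 11, 8, 7, 1, 9, 10, 3]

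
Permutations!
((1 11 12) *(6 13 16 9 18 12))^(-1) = (1 12 18 9 16 13 6 11)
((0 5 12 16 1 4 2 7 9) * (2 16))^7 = ((0 5 12 2 7 9)(1 4 16))^7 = (0 5 12 2 7 9)(1 4 16)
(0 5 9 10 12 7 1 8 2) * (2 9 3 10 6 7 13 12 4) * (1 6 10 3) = (0 5 1 8 9 10 4 2)(6 7)(12 13) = [5, 8, 0, 3, 2, 1, 7, 6, 9, 10, 4, 11, 13, 12]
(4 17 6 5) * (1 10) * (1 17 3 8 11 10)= [0, 1, 2, 8, 3, 4, 5, 7, 11, 9, 17, 10, 12, 13, 14, 15, 16, 6]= (3 8 11 10 17 6 5 4)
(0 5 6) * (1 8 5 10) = (0 10 1 8 5 6) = [10, 8, 2, 3, 4, 6, 0, 7, 5, 9, 1]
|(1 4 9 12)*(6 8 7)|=12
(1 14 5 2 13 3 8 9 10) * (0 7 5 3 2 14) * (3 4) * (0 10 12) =(0 7 5 14 4 3 8 9 12)(1 10)(2 13) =[7, 10, 13, 8, 3, 14, 6, 5, 9, 12, 1, 11, 0, 2, 4]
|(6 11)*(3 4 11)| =|(3 4 11 6)| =4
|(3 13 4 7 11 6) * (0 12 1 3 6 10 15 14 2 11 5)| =40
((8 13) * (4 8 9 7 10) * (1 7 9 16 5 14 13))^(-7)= ((1 7 10 4 8)(5 14 13 16))^(-7)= (1 4 7 8 10)(5 14 13 16)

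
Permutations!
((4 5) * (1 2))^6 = ((1 2)(4 5))^6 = (5)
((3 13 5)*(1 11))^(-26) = (3 13 5)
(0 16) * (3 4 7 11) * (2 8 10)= (0 16)(2 8 10)(3 4 7 11)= [16, 1, 8, 4, 7, 5, 6, 11, 10, 9, 2, 3, 12, 13, 14, 15, 0]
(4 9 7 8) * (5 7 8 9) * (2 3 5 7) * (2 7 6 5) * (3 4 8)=(2 4 6 5 7 9 3)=[0, 1, 4, 2, 6, 7, 5, 9, 8, 3]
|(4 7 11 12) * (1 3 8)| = 12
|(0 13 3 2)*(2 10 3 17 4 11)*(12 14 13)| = 8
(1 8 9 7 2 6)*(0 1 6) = (0 1 8 9 7 2) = [1, 8, 0, 3, 4, 5, 6, 2, 9, 7]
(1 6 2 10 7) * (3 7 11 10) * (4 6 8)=(1 8 4 6 2 3 7)(10 11)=[0, 8, 3, 7, 6, 5, 2, 1, 4, 9, 11, 10]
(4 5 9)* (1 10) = (1 10)(4 5 9) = [0, 10, 2, 3, 5, 9, 6, 7, 8, 4, 1]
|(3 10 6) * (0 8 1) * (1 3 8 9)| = |(0 9 1)(3 10 6 8)| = 12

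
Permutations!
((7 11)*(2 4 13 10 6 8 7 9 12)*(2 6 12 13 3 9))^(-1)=(2 11 7 8 6 12 10 13 9 3 4)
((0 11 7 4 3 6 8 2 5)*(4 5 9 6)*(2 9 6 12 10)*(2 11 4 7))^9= (0 5 7 3 4)(2 8 12 11 6 9 10)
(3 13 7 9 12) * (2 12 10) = (2 12 3 13 7 9 10) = [0, 1, 12, 13, 4, 5, 6, 9, 8, 10, 2, 11, 3, 7]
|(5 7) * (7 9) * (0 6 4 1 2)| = 15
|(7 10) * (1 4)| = 2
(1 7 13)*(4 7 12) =(1 12 4 7 13) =[0, 12, 2, 3, 7, 5, 6, 13, 8, 9, 10, 11, 4, 1]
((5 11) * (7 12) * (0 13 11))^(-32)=(13)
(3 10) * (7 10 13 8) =(3 13 8 7 10) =[0, 1, 2, 13, 4, 5, 6, 10, 7, 9, 3, 11, 12, 8]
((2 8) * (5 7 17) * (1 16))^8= ((1 16)(2 8)(5 7 17))^8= (5 17 7)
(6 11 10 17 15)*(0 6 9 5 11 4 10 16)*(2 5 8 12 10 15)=[6, 1, 5, 3, 15, 11, 4, 7, 12, 8, 17, 16, 10, 13, 14, 9, 0, 2]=(0 6 4 15 9 8 12 10 17 2 5 11 16)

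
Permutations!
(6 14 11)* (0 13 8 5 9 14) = (0 13 8 5 9 14 11 6) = [13, 1, 2, 3, 4, 9, 0, 7, 5, 14, 10, 6, 12, 8, 11]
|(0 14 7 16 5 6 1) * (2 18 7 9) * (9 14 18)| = |(0 18 7 16 5 6 1)(2 9)| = 14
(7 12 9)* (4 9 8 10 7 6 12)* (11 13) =(4 9 6 12 8 10 7)(11 13) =[0, 1, 2, 3, 9, 5, 12, 4, 10, 6, 7, 13, 8, 11]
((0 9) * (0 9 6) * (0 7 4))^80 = (9)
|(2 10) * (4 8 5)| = 6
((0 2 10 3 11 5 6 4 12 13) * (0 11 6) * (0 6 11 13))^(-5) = (13)(0 11 12 3 4 10 6 2 5)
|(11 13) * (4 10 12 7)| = |(4 10 12 7)(11 13)| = 4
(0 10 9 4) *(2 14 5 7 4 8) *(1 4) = [10, 4, 14, 3, 0, 7, 6, 1, 2, 8, 9, 11, 12, 13, 5] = (0 10 9 8 2 14 5 7 1 4)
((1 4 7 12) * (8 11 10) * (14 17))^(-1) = (1 12 7 4)(8 10 11)(14 17)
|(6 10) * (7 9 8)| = 6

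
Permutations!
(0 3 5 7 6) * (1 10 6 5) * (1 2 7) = (0 3 2 7 5 1 10 6) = [3, 10, 7, 2, 4, 1, 0, 5, 8, 9, 6]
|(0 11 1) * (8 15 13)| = 3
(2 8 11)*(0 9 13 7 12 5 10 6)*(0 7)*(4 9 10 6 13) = (0 10 13)(2 8 11)(4 9)(5 6 7 12) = [10, 1, 8, 3, 9, 6, 7, 12, 11, 4, 13, 2, 5, 0]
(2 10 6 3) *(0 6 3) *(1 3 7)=[6, 3, 10, 2, 4, 5, 0, 1, 8, 9, 7]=(0 6)(1 3 2 10 7)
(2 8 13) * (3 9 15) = (2 8 13)(3 9 15) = [0, 1, 8, 9, 4, 5, 6, 7, 13, 15, 10, 11, 12, 2, 14, 3]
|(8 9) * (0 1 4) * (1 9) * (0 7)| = |(0 9 8 1 4 7)| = 6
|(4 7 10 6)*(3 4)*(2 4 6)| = 4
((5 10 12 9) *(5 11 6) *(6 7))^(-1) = ((5 10 12 9 11 7 6))^(-1) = (5 6 7 11 9 12 10)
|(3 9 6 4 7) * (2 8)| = 10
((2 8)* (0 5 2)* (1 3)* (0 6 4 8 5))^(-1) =(1 3)(2 5)(4 6 8)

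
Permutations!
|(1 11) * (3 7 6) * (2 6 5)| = |(1 11)(2 6 3 7 5)| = 10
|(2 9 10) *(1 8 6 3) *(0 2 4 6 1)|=14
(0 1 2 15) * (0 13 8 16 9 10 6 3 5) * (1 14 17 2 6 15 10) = (0 14 17 2 10 15 13 8 16 9 1 6 3 5) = [14, 6, 10, 5, 4, 0, 3, 7, 16, 1, 15, 11, 12, 8, 17, 13, 9, 2]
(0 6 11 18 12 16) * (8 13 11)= (0 6 8 13 11 18 12 16)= [6, 1, 2, 3, 4, 5, 8, 7, 13, 9, 10, 18, 16, 11, 14, 15, 0, 17, 12]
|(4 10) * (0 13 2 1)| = 4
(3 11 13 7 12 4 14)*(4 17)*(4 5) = (3 11 13 7 12 17 5 4 14) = [0, 1, 2, 11, 14, 4, 6, 12, 8, 9, 10, 13, 17, 7, 3, 15, 16, 5]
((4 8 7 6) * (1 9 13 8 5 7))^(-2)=(1 13)(4 7)(5 6)(8 9)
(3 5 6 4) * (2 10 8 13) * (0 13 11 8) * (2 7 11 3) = (0 13 7 11 8 3 5 6 4 2 10) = [13, 1, 10, 5, 2, 6, 4, 11, 3, 9, 0, 8, 12, 7]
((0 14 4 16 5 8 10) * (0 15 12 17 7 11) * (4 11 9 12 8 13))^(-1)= ((0 14 11)(4 16 5 13)(7 9 12 17)(8 10 15))^(-1)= (0 11 14)(4 13 5 16)(7 17 12 9)(8 15 10)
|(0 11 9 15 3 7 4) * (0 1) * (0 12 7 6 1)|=10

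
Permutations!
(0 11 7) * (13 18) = (0 11 7)(13 18) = [11, 1, 2, 3, 4, 5, 6, 0, 8, 9, 10, 7, 12, 18, 14, 15, 16, 17, 13]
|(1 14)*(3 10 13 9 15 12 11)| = |(1 14)(3 10 13 9 15 12 11)| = 14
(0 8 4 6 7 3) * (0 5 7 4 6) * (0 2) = (0 8 6 4 2)(3 5 7) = [8, 1, 0, 5, 2, 7, 4, 3, 6]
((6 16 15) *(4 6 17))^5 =((4 6 16 15 17))^5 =(17)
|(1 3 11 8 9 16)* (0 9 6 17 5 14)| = |(0 9 16 1 3 11 8 6 17 5 14)| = 11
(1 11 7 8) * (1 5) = (1 11 7 8 5) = [0, 11, 2, 3, 4, 1, 6, 8, 5, 9, 10, 7]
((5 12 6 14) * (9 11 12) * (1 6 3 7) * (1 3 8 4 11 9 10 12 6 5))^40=((1 5 10 12 8 4 11 6 14)(3 7))^40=(1 8 14 12 6 10 11 5 4)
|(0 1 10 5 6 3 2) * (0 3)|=|(0 1 10 5 6)(2 3)|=10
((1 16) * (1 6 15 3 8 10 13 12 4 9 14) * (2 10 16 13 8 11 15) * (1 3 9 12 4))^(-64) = (2 10 8 16 6)(3 11 15 9 14)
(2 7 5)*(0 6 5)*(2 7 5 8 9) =(0 6 8 9 2 5 7) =[6, 1, 5, 3, 4, 7, 8, 0, 9, 2]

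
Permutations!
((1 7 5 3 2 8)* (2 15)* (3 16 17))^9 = ((1 7 5 16 17 3 15 2 8))^9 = (17)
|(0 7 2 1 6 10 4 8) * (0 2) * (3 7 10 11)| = |(0 10 4 8 2 1 6 11 3 7)| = 10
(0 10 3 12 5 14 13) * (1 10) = (0 1 10 3 12 5 14 13) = [1, 10, 2, 12, 4, 14, 6, 7, 8, 9, 3, 11, 5, 0, 13]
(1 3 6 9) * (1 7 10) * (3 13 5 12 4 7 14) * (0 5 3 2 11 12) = (0 5)(1 13 3 6 9 14 2 11 12 4 7 10) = [5, 13, 11, 6, 7, 0, 9, 10, 8, 14, 1, 12, 4, 3, 2]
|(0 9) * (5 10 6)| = 6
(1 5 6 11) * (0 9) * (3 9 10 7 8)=[10, 5, 2, 9, 4, 6, 11, 8, 3, 0, 7, 1]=(0 10 7 8 3 9)(1 5 6 11)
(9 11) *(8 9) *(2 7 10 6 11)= (2 7 10 6 11 8 9)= [0, 1, 7, 3, 4, 5, 11, 10, 9, 2, 6, 8]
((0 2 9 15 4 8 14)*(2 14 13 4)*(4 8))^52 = (2 9 15)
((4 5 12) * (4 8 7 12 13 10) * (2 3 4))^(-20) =(2 13 4)(3 10 5)(7 12 8)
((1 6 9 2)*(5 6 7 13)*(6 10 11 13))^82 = (1 6 2 7 9)(5 11)(10 13)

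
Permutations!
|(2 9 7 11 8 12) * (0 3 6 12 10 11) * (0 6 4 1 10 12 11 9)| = 12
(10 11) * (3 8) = (3 8)(10 11) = [0, 1, 2, 8, 4, 5, 6, 7, 3, 9, 11, 10]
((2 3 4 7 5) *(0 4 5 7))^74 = (7)(2 5 3)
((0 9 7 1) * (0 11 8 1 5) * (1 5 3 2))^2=(0 7 2 11 5 9 3 1 8)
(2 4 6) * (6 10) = (2 4 10 6) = [0, 1, 4, 3, 10, 5, 2, 7, 8, 9, 6]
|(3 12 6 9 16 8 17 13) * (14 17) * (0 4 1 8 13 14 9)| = 10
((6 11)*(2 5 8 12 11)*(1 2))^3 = (1 8 6 5 11 2 12)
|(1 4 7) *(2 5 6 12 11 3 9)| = |(1 4 7)(2 5 6 12 11 3 9)| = 21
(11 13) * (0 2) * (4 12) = (0 2)(4 12)(11 13) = [2, 1, 0, 3, 12, 5, 6, 7, 8, 9, 10, 13, 4, 11]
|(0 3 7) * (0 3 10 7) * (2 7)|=5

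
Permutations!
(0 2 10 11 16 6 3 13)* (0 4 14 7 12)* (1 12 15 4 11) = (0 2 10 1 12)(3 13 11 16 6)(4 14 7 15) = [2, 12, 10, 13, 14, 5, 3, 15, 8, 9, 1, 16, 0, 11, 7, 4, 6]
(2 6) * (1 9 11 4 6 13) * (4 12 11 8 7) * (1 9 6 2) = (1 6)(2 13 9 8 7 4)(11 12) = [0, 6, 13, 3, 2, 5, 1, 4, 7, 8, 10, 12, 11, 9]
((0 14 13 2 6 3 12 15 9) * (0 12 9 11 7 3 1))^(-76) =(0 13 6)(1 14 2)(3 12 11)(7 9 15)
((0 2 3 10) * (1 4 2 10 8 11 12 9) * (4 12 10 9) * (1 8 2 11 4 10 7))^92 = ((0 9 8 4 11 7 1 12 10)(2 3))^92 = (0 8 11 1 10 9 4 7 12)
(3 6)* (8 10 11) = (3 6)(8 10 11) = [0, 1, 2, 6, 4, 5, 3, 7, 10, 9, 11, 8]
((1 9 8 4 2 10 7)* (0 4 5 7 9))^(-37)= (0 1 7 5 8 9 10 2 4)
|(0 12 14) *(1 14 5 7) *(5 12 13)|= 6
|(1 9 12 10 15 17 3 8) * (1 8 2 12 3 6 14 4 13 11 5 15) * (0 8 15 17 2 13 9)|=|(0 8 15 2 12 10 1)(3 13 11 5 17 6 14 4 9)|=63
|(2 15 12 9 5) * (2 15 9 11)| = 6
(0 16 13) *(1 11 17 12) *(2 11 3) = (0 16 13)(1 3 2 11 17 12) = [16, 3, 11, 2, 4, 5, 6, 7, 8, 9, 10, 17, 1, 0, 14, 15, 13, 12]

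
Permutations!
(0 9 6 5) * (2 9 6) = (0 6 5)(2 9) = [6, 1, 9, 3, 4, 0, 5, 7, 8, 2]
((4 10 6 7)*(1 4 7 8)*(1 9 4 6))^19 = (1 6 8 9 4 10)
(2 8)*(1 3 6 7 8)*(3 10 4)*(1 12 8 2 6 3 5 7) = [0, 10, 12, 3, 5, 7, 1, 2, 6, 9, 4, 11, 8] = (1 10 4 5 7 2 12 8 6)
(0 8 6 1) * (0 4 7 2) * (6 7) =(0 8 7 2)(1 4 6) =[8, 4, 0, 3, 6, 5, 1, 2, 7]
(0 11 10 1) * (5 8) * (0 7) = (0 11 10 1 7)(5 8) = [11, 7, 2, 3, 4, 8, 6, 0, 5, 9, 1, 10]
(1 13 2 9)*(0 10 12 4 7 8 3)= (0 10 12 4 7 8 3)(1 13 2 9)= [10, 13, 9, 0, 7, 5, 6, 8, 3, 1, 12, 11, 4, 2]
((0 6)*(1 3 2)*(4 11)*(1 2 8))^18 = (11)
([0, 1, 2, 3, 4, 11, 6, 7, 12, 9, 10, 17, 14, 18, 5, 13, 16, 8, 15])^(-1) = [0, 1, 2, 3, 4, 14, 6, 7, 17, 9, 10, 5, 8, 15, 12, 18, 16, 11, 13]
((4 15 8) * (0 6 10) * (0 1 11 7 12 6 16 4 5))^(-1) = ((0 16 4 15 8 5)(1 11 7 12 6 10))^(-1) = (0 5 8 15 4 16)(1 10 6 12 7 11)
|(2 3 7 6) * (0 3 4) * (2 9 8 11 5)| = 10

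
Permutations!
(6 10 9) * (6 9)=(6 10)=[0, 1, 2, 3, 4, 5, 10, 7, 8, 9, 6]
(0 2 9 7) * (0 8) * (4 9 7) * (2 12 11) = (0 12 11 2 7 8)(4 9) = [12, 1, 7, 3, 9, 5, 6, 8, 0, 4, 10, 2, 11]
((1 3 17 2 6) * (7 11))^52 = (1 17 6 3 2)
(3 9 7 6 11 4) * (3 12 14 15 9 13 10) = [0, 1, 2, 13, 12, 5, 11, 6, 8, 7, 3, 4, 14, 10, 15, 9] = (3 13 10)(4 12 14 15 9 7 6 11)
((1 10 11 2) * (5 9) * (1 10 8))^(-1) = ((1 8)(2 10 11)(5 9))^(-1) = (1 8)(2 11 10)(5 9)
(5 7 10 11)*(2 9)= (2 9)(5 7 10 11)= [0, 1, 9, 3, 4, 7, 6, 10, 8, 2, 11, 5]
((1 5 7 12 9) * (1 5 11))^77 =((1 11)(5 7 12 9))^77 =(1 11)(5 7 12 9)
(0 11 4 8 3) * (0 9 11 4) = (0 4 8 3 9 11) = [4, 1, 2, 9, 8, 5, 6, 7, 3, 11, 10, 0]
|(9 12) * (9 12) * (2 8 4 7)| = |(12)(2 8 4 7)| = 4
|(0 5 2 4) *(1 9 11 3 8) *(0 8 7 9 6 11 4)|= 24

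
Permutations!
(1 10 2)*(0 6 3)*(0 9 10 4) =(0 6 3 9 10 2 1 4) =[6, 4, 1, 9, 0, 5, 3, 7, 8, 10, 2]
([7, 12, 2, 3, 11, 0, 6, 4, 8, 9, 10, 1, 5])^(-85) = (0 5 12 1 11 4 7)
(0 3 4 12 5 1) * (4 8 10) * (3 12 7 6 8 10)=(0 12 5 1)(3 10 4 7 6 8)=[12, 0, 2, 10, 7, 1, 8, 6, 3, 9, 4, 11, 5]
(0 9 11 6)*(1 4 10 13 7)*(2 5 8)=(0 9 11 6)(1 4 10 13 7)(2 5 8)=[9, 4, 5, 3, 10, 8, 0, 1, 2, 11, 13, 6, 12, 7]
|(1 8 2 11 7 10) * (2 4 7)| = 10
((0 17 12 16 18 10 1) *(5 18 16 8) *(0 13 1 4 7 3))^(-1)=((0 17 12 8 5 18 10 4 7 3)(1 13))^(-1)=(0 3 7 4 10 18 5 8 12 17)(1 13)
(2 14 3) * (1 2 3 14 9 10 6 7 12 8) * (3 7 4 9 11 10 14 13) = (1 2 11 10 6 4 9 14 13 3 7 12 8) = [0, 2, 11, 7, 9, 5, 4, 12, 1, 14, 6, 10, 8, 3, 13]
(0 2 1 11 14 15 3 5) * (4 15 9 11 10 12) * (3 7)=(0 2 1 10 12 4 15 7 3 5)(9 11 14)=[2, 10, 1, 5, 15, 0, 6, 3, 8, 11, 12, 14, 4, 13, 9, 7]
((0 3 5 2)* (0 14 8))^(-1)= (0 8 14 2 5 3)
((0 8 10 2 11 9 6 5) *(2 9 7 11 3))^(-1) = (0 5 6 9 10 8)(2 3)(7 11)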